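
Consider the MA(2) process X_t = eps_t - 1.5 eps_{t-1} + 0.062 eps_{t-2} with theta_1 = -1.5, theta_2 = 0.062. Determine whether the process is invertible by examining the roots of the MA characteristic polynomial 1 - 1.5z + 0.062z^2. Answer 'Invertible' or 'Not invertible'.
\text{Not invertible}

The MA(q) characteristic polynomial is P(z) = 1 - 1.5z + 0.062z^2.
Invertibility requires all roots to lie outside the unit circle, i.e. |z| > 1 for every root.
Set 1 + (-1.5) z + (0.062) z^2 = 0, i.e. a z^2 + b z + c = 0 with a = 0.062, b = -1.5, c = 1.
Discriminant D = b^2 - 4ac = (-1.5)^2 - 4*(0.062)*1 = 2.25 - (0.248) = 2.002.
D >= 0, so the roots are real: z = (-b +/- sqrt(D)) / (2a) = (1.5 +/- 1.41492) / (0.124).
  z_1 = (1.5 + 1.41492) / (0.124) = 23.5074,   |z_1| = 23.5074.
  z_2 = (1.5 - 1.41492) / (0.124) = 0.6861,   |z_2| = 0.6861.
Moduli of all roots: 23.5074, 0.6861.
All moduli strictly greater than 1? No.
Verdict: Not invertible.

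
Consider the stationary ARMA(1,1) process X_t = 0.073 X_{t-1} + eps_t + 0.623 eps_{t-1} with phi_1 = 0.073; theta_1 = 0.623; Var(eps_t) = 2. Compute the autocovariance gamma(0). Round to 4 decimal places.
\gamma(0) = 2.9740

Multiply the model equation by X_{t-k} and take expectations. With theta_0 = psi_0 = 1 and psi_j the MA(infinity) weights, this gives
  gamma(k) - sum_i phi_i gamma(k-i) = c_k,
  c_k = sigma^2 * sum_{j=k..q} theta_j psi_{j-k}   (c_k = 0 for k > q),
using gamma(-m) = gamma(m).
psi-weights needed (psi_j = theta_j + sum_i phi_i psi_{j-i}):
  psi_1 = theta_1 + phi_1 = 0.623 + (0.073) = 0.696
Right-hand sides:
  c_0 = sigma^2 (1 + theta_1 psi_1) = 2 * (1 + (0.623)(0.696)) = 2 * 1.433608 = 2.867216
  c_1 = sigma^2 theta_1 = 2 * (0.623) = 1.246
  c_2 = 0
Equations for k = 0 and k = 1 (AR order 1):
  gamma(0) = phi_1 gamma(1) + c_0
  gamma(1) = phi_1 gamma(0) + c_1
Substituting the second into the first: gamma(0) (1 - phi_1^2) = c_0 + phi_1 c_1, so
  gamma(0) = (c_0 + phi_1 c_1) / (1 - phi_1^2) = (2.867216 + (0.073)(1.246)) / (1 - (0.073)^2) = 2.958174 / 0.994671 = 2.974023.
Therefore gamma(0) = 2.9740 (to 4 decimal places).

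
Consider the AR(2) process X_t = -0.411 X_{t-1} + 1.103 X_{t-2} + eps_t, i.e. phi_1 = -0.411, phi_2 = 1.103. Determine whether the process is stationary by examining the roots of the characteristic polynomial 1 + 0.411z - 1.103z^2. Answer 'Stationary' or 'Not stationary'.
\text{Not stationary}

The AR(p) characteristic polynomial is P(z) = 1 + 0.411z - 1.103z^2.
Stationarity requires all roots to lie outside the unit circle, i.e. |z| > 1 for every root.
Set 1 + (0.411) z + (-1.103) z^2 = 0, i.e. a z^2 + b z + c = 0 with a = -1.103, b = 0.411, c = 1.
Discriminant D = b^2 - 4ac = (0.411)^2 - 4*(-1.103)*1 = 0.168921 - (-4.412) = 4.580921.
D >= 0, so the roots are real: z = (-b +/- sqrt(D)) / (2a) = (-0.411 +/- 2.140309) / (-2.206).
  z_1 = (-0.411 + 2.140309) / (-2.206) = -0.7839,   |z_1| = 0.7839.
  z_2 = (-0.411 - 2.140309) / (-2.206) = 1.1565,   |z_2| = 1.1565.
Moduli of all roots: 0.7839, 1.1565.
All moduli strictly greater than 1? No.
Verdict: Not stationary.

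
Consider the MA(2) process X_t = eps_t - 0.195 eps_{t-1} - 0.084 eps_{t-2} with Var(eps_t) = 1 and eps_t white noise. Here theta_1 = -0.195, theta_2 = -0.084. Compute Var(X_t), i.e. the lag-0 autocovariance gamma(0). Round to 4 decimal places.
\gamma(0) = 1.0451

For an MA(q) process X_t = eps_t + sum_i theta_i eps_{t-i} with
Var(eps_t) = sigma^2, the variance is
  gamma(0) = sigma^2 * (1 + sum_i theta_i^2).
  sum_i theta_i^2 = (-0.195)^2 + (-0.084)^2 = 0.038025 + 0.007056 = 0.045081.
  gamma(0) = 1 * (1 + 0.045081) = 1 * 1.045081 = 1.045081, which rounds to 1.0451.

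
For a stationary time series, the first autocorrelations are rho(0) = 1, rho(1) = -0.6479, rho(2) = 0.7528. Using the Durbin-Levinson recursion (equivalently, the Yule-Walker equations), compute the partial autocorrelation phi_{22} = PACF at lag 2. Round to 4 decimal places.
\phi_{22} = 0.5740

The PACF at lag k is phi_{kk}, the last component of the solution
to the Yule-Walker system G_k phi = r_k where
  (G_k)_{ij} = rho(|i - j|), (r_k)_i = rho(i), i,j = 1..k.
Equivalently, Durbin-Levinson gives phi_{kk} iteratively:
  phi_{11} = rho(1)
  phi_{kk} = [rho(k) - sum_{j=1..k-1} phi_{k-1,j} rho(k-j)]
            / [1 - sum_{j=1..k-1} phi_{k-1,j} rho(j)],
  phi_{k,j} = phi_{k-1,j} - phi_{kk} phi_{k-1,k-j},  j = 1..k-1.
Step k = 1:
  phi_11 = rho(1) = -0.6479.
Step k = 2:
  phi_22 = [rho(2) - phi_11 rho(1)] / [1 - phi_11 rho(1)] = [0.7528 - (-0.6479)(-0.6479)] / [1 - (-0.6479)(-0.6479)]
         = 0.33302559 / 0.58022559 = 0.574.
Therefore phi_{22} = 0.5740.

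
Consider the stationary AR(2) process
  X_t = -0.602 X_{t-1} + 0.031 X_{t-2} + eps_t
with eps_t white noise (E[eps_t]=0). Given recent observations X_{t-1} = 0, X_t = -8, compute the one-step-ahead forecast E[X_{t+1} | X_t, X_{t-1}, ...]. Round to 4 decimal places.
E[X_{t+1} \mid \mathcal F_t] = 4.8160

For an AR(p) model X_t = c + sum_i phi_i X_{t-i} + eps_t, the
one-step-ahead conditional mean is
  E[X_{t+1} | X_t, ...] = c + sum_i phi_i X_{t+1-i}.
Substitute known values:
  E[X_{t+1} | ...] = (-0.602) * (-8) + (0.031) * (0)
                   = 4.8160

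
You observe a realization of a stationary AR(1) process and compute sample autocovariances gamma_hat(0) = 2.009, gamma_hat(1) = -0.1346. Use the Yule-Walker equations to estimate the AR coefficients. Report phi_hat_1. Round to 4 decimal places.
\hat\phi_{1} = -0.0670

The Yule-Walker equations for an AR(p) process read, in matrix form,
  Gamma_p phi = r_p,   with   (Gamma_p)_{ij} = gamma(|i - j|),
                       (r_p)_i = gamma(i),   i,j = 1..p.
Substitute the sample gammas (Toeplitz matrix and right-hand side of size 1):
  Gamma_p = [[2.009]]
  r_p     = [-0.1346]
With p = 1 this is the single equation gamma(0) phi_1 = gamma(1):
  phi_hat_1 = gamma(1) / gamma(0) = -0.1346 / 2.009 = -0.0670.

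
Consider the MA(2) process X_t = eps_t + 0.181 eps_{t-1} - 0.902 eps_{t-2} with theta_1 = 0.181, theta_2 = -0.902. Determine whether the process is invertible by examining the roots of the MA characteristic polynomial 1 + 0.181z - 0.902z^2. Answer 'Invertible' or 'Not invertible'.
\text{Not invertible}

The MA(q) characteristic polynomial is P(z) = 1 + 0.181z - 0.902z^2.
Invertibility requires all roots to lie outside the unit circle, i.e. |z| > 1 for every root.
Set 1 + (0.181) z + (-0.902) z^2 = 0, i.e. a z^2 + b z + c = 0 with a = -0.902, b = 0.181, c = 1.
Discriminant D = b^2 - 4ac = (0.181)^2 - 4*(-0.902)*1 = 0.032761 - (-3.608) = 3.640761.
D >= 0, so the roots are real: z = (-b +/- sqrt(D)) / (2a) = (-0.181 +/- 1.908078) / (-1.804).
  z_1 = (-0.181 + 1.908078) / (-1.804) = -0.9574,   |z_1| = 0.9574.
  z_2 = (-0.181 - 1.908078) / (-1.804) = 1.158,   |z_2| = 1.158.
Moduli of all roots: 0.9574, 1.1580.
All moduli strictly greater than 1? No.
Verdict: Not invertible.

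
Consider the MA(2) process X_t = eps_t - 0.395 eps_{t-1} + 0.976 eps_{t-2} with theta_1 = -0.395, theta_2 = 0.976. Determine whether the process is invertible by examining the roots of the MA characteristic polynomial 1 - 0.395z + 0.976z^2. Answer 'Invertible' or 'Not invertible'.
\text{Invertible}

The MA(q) characteristic polynomial is P(z) = 1 - 0.395z + 0.976z^2.
Invertibility requires all roots to lie outside the unit circle, i.e. |z| > 1 for every root.
Set 1 + (-0.395) z + (0.976) z^2 = 0, i.e. a z^2 + b z + c = 0 with a = 0.976, b = -0.395, c = 1.
Discriminant D = b^2 - 4ac = (-0.395)^2 - 4*(0.976)*1 = 0.156025 - (3.904) = -3.747975.
D < 0, so the roots are the complex-conjugate pair z = (-b +/- i sqrt(-D)) / (2a) = 0.2024 +/- 0.9918i.
For a conjugate pair |z|^2 = z * conj(z) = (product of roots) = c/a = 1/(0.976) = 1.02459, so |z| = sqrt(1.02459) = 1.0122 for both roots.
Moduli of all roots: 1.0122, 1.0122.
All moduli strictly greater than 1? Yes.
Verdict: Invertible.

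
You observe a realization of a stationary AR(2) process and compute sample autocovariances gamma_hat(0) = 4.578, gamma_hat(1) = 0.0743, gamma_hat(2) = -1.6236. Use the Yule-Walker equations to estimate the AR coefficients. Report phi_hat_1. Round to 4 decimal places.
\hat\phi_{1} = 0.0220

The Yule-Walker equations for an AR(p) process read, in matrix form,
  Gamma_p phi = r_p,   with   (Gamma_p)_{ij} = gamma(|i - j|),
                       (r_p)_i = gamma(i),   i,j = 1..p.
Substitute the sample gammas (Toeplitz matrix and right-hand side of size 2):
  Gamma_p = [[4.578, 0.0743], [0.0743, 4.578]]
  r_p     = [0.0743, -1.6236]
Written out:
  4.578 phi_1 + 0.0743 phi_2 = 0.0743
  0.0743 phi_1 + 4.578 phi_2 = -1.6236
Solve by Cramer's rule:
  det = gamma(0)^2 - gamma(1)^2 = (4.578)^2 - (0.0743)^2 = 20.958084 - 0.00552049 = 20.95256351
  phi_hat_1 = [gamma(1) gamma(0) - gamma(1) gamma(2)] / det = [(0.0743)(4.578) - (0.0743)(-1.6236)] / 20.95256351 = 0.46077888 / 20.95256351 = 0.022
  phi_hat_2 = [gamma(0) gamma(2) - gamma(1)^2] / det = [(4.578)(-1.6236) - (0.0743)^2] / 20.95256351 = -7.43836129 / 20.95256351 = -0.355
So phi_hat = [0.0220, -0.3550].
Therefore phi_hat_1 = 0.0220.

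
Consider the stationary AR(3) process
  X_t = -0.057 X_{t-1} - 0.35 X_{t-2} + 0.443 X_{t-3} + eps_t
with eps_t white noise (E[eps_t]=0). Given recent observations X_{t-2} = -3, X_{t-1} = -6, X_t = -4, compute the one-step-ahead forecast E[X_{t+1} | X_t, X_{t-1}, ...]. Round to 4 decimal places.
E[X_{t+1} \mid \mathcal F_t] = 0.9990

For an AR(p) model X_t = c + sum_i phi_i X_{t-i} + eps_t, the
one-step-ahead conditional mean is
  E[X_{t+1} | X_t, ...] = c + sum_i phi_i X_{t+1-i}.
Substitute known values:
  E[X_{t+1} | ...] = (-0.057) * (-4) + (-0.35) * (-6) + (0.443) * (-3)
                   = 0.9990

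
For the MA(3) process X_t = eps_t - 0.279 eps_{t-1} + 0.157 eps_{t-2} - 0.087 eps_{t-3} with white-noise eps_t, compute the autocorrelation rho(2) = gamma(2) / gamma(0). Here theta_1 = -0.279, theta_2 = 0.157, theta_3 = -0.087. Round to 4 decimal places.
\rho(2) = 0.1633

For an MA(q) process with theta_0 = 1, the autocovariance is
  gamma(k) = sigma^2 * sum_{i=0..q-k} theta_i * theta_{i+k},
and rho(k) = gamma(k) / gamma(0). Sigma^2 cancels.
  numerator   = (1)*(0.157) + (-0.279)*(-0.087) = 0.181273.
  denominator = (1)^2 + (-0.279)^2 + (0.157)^2 + (-0.087)^2 = 1.110059.
  rho(2) = 0.181273 / 1.110059 = 0.1633.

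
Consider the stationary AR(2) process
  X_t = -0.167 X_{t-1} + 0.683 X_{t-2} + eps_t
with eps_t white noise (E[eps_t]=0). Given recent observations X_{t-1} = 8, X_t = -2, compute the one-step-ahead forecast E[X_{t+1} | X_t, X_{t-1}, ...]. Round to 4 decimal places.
E[X_{t+1} \mid \mathcal F_t] = 5.7980

For an AR(p) model X_t = c + sum_i phi_i X_{t-i} + eps_t, the
one-step-ahead conditional mean is
  E[X_{t+1} | X_t, ...] = c + sum_i phi_i X_{t+1-i}.
Substitute known values:
  E[X_{t+1} | ...] = (-0.167) * (-2) + (0.683) * (8)
                   = 5.7980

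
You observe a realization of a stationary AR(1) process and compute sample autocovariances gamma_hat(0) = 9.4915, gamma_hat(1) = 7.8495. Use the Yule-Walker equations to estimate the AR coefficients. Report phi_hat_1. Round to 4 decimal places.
\hat\phi_{1} = 0.8270

The Yule-Walker equations for an AR(p) process read, in matrix form,
  Gamma_p phi = r_p,   with   (Gamma_p)_{ij} = gamma(|i - j|),
                       (r_p)_i = gamma(i),   i,j = 1..p.
Substitute the sample gammas (Toeplitz matrix and right-hand side of size 1):
  Gamma_p = [[9.4915]]
  r_p     = [7.8495]
With p = 1 this is the single equation gamma(0) phi_1 = gamma(1):
  phi_hat_1 = gamma(1) / gamma(0) = 7.8495 / 9.4915 = 0.8270.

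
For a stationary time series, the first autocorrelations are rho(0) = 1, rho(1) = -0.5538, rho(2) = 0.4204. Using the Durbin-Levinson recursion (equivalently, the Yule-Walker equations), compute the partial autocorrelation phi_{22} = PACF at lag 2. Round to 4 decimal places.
\phi_{22} = 0.1640

The PACF at lag k is phi_{kk}, the last component of the solution
to the Yule-Walker system G_k phi = r_k where
  (G_k)_{ij} = rho(|i - j|), (r_k)_i = rho(i), i,j = 1..k.
Equivalently, Durbin-Levinson gives phi_{kk} iteratively:
  phi_{11} = rho(1)
  phi_{kk} = [rho(k) - sum_{j=1..k-1} phi_{k-1,j} rho(k-j)]
            / [1 - sum_{j=1..k-1} phi_{k-1,j} rho(j)],
  phi_{k,j} = phi_{k-1,j} - phi_{kk} phi_{k-1,k-j},  j = 1..k-1.
Step k = 1:
  phi_11 = rho(1) = -0.5538.
Step k = 2:
  phi_22 = [rho(2) - phi_11 rho(1)] / [1 - phi_11 rho(1)] = [0.4204 - (-0.5538)(-0.5538)] / [1 - (-0.5538)(-0.5538)]
         = 0.11370556 / 0.69330556 = 0.164.
Therefore phi_{22} = 0.1640.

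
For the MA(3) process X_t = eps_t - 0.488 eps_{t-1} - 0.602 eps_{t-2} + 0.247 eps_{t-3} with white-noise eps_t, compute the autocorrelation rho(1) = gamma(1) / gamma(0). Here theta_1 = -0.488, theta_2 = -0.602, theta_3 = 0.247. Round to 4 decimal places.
\rho(1) = -0.2064

For an MA(q) process with theta_0 = 1, the autocovariance is
  gamma(k) = sigma^2 * sum_{i=0..q-k} theta_i * theta_{i+k},
and rho(k) = gamma(k) / gamma(0). Sigma^2 cancels.
  numerator   = (1)*(-0.488) + (-0.488)*(-0.602) + (-0.602)*(0.247) = -0.342918.
  denominator = (1)^2 + (-0.488)^2 + (-0.602)^2 + (0.247)^2 = 1.661557.
  rho(1) = -0.342918 / 1.661557 = -0.2064.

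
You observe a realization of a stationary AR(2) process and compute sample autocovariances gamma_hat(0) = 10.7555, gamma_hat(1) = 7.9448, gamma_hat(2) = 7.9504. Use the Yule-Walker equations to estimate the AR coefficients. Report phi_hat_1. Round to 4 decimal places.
\hat\phi_{1} = 0.4240

The Yule-Walker equations for an AR(p) process read, in matrix form,
  Gamma_p phi = r_p,   with   (Gamma_p)_{ij} = gamma(|i - j|),
                       (r_p)_i = gamma(i),   i,j = 1..p.
Substitute the sample gammas (Toeplitz matrix and right-hand side of size 2):
  Gamma_p = [[10.7555, 7.9448], [7.9448, 10.7555]]
  r_p     = [7.9448, 7.9504]
Written out:
  10.7555 phi_1 + 7.9448 phi_2 = 7.9448
  7.9448 phi_1 + 10.7555 phi_2 = 7.9504
Solve by Cramer's rule:
  det = gamma(0)^2 - gamma(1)^2 = (10.7555)^2 - (7.9448)^2 = 115.68078025 - 63.11984704 = 52.56093321
  phi_hat_1 = [gamma(1) gamma(0) - gamma(1) gamma(2)] / det = [(7.9448)(10.7555) - (7.9448)(7.9504)] / 52.56093321 = 22.28595848 / 52.56093321 = 0.424
  phi_hat_2 = [gamma(0) gamma(2) - gamma(1)^2] / det = [(10.7555)(7.9504) - (7.9448)^2] / 52.56093321 = 22.39068016 / 52.56093321 = 0.426
So phi_hat = [0.4240, 0.4260].
Therefore phi_hat_1 = 0.4240.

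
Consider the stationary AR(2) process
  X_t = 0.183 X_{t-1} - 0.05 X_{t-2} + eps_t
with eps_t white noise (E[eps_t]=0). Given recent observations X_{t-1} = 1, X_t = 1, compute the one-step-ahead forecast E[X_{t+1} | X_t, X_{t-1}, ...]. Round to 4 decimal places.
E[X_{t+1} \mid \mathcal F_t] = 0.1330

For an AR(p) model X_t = c + sum_i phi_i X_{t-i} + eps_t, the
one-step-ahead conditional mean is
  E[X_{t+1} | X_t, ...] = c + sum_i phi_i X_{t+1-i}.
Substitute known values:
  E[X_{t+1} | ...] = (0.183) * (1) + (-0.05) * (1)
                   = 0.1330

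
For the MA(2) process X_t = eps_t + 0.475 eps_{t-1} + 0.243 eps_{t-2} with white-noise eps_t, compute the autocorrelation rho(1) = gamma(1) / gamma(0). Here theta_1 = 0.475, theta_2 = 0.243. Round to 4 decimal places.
\rho(1) = 0.4596

For an MA(q) process with theta_0 = 1, the autocovariance is
  gamma(k) = sigma^2 * sum_{i=0..q-k} theta_i * theta_{i+k},
and rho(k) = gamma(k) / gamma(0). Sigma^2 cancels.
  numerator   = (1)*(0.475) + (0.475)*(0.243) = 0.590425.
  denominator = (1)^2 + (0.475)^2 + (0.243)^2 = 1.284674.
  rho(1) = 0.590425 / 1.284674 = 0.4596.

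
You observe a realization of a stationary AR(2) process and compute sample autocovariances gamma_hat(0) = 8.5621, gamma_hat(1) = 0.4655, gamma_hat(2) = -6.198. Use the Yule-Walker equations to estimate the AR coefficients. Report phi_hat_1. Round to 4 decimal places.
\hat\phi_{1} = 0.0940

The Yule-Walker equations for an AR(p) process read, in matrix form,
  Gamma_p phi = r_p,   with   (Gamma_p)_{ij} = gamma(|i - j|),
                       (r_p)_i = gamma(i),   i,j = 1..p.
Substitute the sample gammas (Toeplitz matrix and right-hand side of size 2):
  Gamma_p = [[8.5621, 0.4655], [0.4655, 8.5621]]
  r_p     = [0.4655, -6.198]
Written out:
  8.5621 phi_1 + 0.4655 phi_2 = 0.4655
  0.4655 phi_1 + 8.5621 phi_2 = -6.198
Solve by Cramer's rule:
  det = gamma(0)^2 - gamma(1)^2 = (8.5621)^2 - (0.4655)^2 = 73.30955641 - 0.21669025 = 73.09286616
  phi_hat_1 = [gamma(1) gamma(0) - gamma(1) gamma(2)] / det = [(0.4655)(8.5621) - (0.4655)(-6.198)] / 73.09286616 = 6.87082655 / 73.09286616 = 0.094
  phi_hat_2 = [gamma(0) gamma(2) - gamma(1)^2] / det = [(8.5621)(-6.198) - (0.4655)^2] / 73.09286616 = -53.28458605 / 73.09286616 = -0.729
So phi_hat = [0.0940, -0.7290].
Therefore phi_hat_1 = 0.0940.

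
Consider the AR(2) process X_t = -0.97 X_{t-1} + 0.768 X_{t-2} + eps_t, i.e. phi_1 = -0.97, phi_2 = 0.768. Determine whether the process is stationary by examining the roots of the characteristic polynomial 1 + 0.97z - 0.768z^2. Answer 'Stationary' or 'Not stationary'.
\text{Not stationary}

The AR(p) characteristic polynomial is P(z) = 1 + 0.97z - 0.768z^2.
Stationarity requires all roots to lie outside the unit circle, i.e. |z| > 1 for every root.
Set 1 + (0.97) z + (-0.768) z^2 = 0, i.e. a z^2 + b z + c = 0 with a = -0.768, b = 0.97, c = 1.
Discriminant D = b^2 - 4ac = (0.97)^2 - 4*(-0.768)*1 = 0.9409 - (-3.072) = 4.0129.
D >= 0, so the roots are real: z = (-b +/- sqrt(D)) / (2a) = (-0.97 +/- 2.003222) / (-1.536).
  z_1 = (-0.97 + 2.003222) / (-1.536) = -0.6727,   |z_1| = 0.6727.
  z_2 = (-0.97 - 2.003222) / (-1.536) = 1.9357,   |z_2| = 1.9357.
Moduli of all roots: 0.6727, 1.9357.
All moduli strictly greater than 1? No.
Verdict: Not stationary.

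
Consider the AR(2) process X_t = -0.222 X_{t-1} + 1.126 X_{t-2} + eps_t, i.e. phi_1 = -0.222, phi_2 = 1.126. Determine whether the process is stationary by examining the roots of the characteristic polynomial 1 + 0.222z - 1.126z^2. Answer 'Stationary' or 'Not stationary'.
\text{Not stationary}

The AR(p) characteristic polynomial is P(z) = 1 + 0.222z - 1.126z^2.
Stationarity requires all roots to lie outside the unit circle, i.e. |z| > 1 for every root.
Set 1 + (0.222) z + (-1.126) z^2 = 0, i.e. a z^2 + b z + c = 0 with a = -1.126, b = 0.222, c = 1.
Discriminant D = b^2 - 4ac = (0.222)^2 - 4*(-1.126)*1 = 0.049284 - (-4.504) = 4.553284.
D >= 0, so the roots are real: z = (-b +/- sqrt(D)) / (2a) = (-0.222 +/- 2.133843) / (-2.252).
  z_1 = (-0.222 + 2.133843) / (-2.252) = -0.849,   |z_1| = 0.849.
  z_2 = (-0.222 - 2.133843) / (-2.252) = 1.0461,   |z_2| = 1.0461.
Moduli of all roots: 0.8490, 1.0461.
All moduli strictly greater than 1? No.
Verdict: Not stationary.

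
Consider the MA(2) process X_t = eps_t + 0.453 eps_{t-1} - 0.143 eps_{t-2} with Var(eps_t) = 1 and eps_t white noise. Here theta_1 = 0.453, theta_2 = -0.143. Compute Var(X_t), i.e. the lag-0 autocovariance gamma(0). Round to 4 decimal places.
\gamma(0) = 1.2257

For an MA(q) process X_t = eps_t + sum_i theta_i eps_{t-i} with
Var(eps_t) = sigma^2, the variance is
  gamma(0) = sigma^2 * (1 + sum_i theta_i^2).
  sum_i theta_i^2 = (0.453)^2 + (-0.143)^2 = 0.205209 + 0.020449 = 0.225658.
  gamma(0) = 1 * (1 + 0.225658) = 1 * 1.225658 = 1.225658, which rounds to 1.2257.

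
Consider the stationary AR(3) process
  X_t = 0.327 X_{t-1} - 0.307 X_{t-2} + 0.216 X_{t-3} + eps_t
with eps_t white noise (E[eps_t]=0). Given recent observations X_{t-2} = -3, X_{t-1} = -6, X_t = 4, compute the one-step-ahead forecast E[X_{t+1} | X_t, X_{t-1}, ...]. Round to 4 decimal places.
E[X_{t+1} \mid \mathcal F_t] = 2.5020

For an AR(p) model X_t = c + sum_i phi_i X_{t-i} + eps_t, the
one-step-ahead conditional mean is
  E[X_{t+1} | X_t, ...] = c + sum_i phi_i X_{t+1-i}.
Substitute known values:
  E[X_{t+1} | ...] = (0.327) * (4) + (-0.307) * (-6) + (0.216) * (-3)
                   = 2.5020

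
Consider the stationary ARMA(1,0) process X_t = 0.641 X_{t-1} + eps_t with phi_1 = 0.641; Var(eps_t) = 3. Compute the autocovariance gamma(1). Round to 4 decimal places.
\gamma(1) = 3.2642

Multiply the model equation by X_{t-k} and take expectations. With theta_0 = psi_0 = 1 and psi_j the MA(infinity) weights, this gives
  gamma(k) - sum_i phi_i gamma(k-i) = c_k,
  c_k = sigma^2 * sum_{j=k..q} theta_j psi_{j-k}   (c_k = 0 for k > q),
using gamma(-m) = gamma(m).
Pure AR (q = 0): c_0 = sigma^2 = 3, c_k = 0 for k >= 1.
Equations for k = 0 and k = 1 (AR order 1):
  gamma(0) = phi_1 gamma(1) + c_0
  gamma(1) = phi_1 gamma(0) + c_1
Substituting the second into the first: gamma(0) (1 - phi_1^2) = c_0 + phi_1 c_1, so
  gamma(0) = c_0 / (1 - phi_1^2) = 3 / (1 - (0.641)^2) = 3 / 0.589119 = 5.09235.
  gamma(1) = phi_1 gamma(0) = (0.641)(5.09235) = 3.264196.
Therefore gamma(1) = 3.2642 (to 4 decimal places).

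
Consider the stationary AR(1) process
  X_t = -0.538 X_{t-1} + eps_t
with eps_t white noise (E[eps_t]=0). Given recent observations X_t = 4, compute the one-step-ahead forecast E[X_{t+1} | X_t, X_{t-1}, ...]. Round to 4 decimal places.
E[X_{t+1} \mid \mathcal F_t] = -2.1520

For an AR(p) model X_t = c + sum_i phi_i X_{t-i} + eps_t, the
one-step-ahead conditional mean is
  E[X_{t+1} | X_t, ...] = c + sum_i phi_i X_{t+1-i}.
Substitute known values:
  E[X_{t+1} | ...] = (-0.538) * (4)
                   = -2.1520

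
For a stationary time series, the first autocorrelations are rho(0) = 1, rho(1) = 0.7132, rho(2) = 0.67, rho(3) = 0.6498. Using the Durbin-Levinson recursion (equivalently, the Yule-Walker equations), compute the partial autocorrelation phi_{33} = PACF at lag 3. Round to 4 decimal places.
\phi_{33} = 0.2160

The PACF at lag k is phi_{kk}, the last component of the solution
to the Yule-Walker system G_k phi = r_k where
  (G_k)_{ij} = rho(|i - j|), (r_k)_i = rho(i), i,j = 1..k.
Equivalently, Durbin-Levinson gives phi_{kk} iteratively:
  phi_{11} = rho(1)
  phi_{kk} = [rho(k) - sum_{j=1..k-1} phi_{k-1,j} rho(k-j)]
            / [1 - sum_{j=1..k-1} phi_{k-1,j} rho(j)],
  phi_{k,j} = phi_{k-1,j} - phi_{kk} phi_{k-1,k-j},  j = 1..k-1.
Step k = 1:
  phi_11 = rho(1) = 0.7132.
Step k = 2:
  phi_22 = [rho(2) - phi_11 rho(1)] / [1 - phi_11 rho(1)] = [0.67 - (0.7132)(0.7132)] / [1 - (0.7132)(0.7132)]
         = 0.16134576 / 0.49134576 = 0.328375.
  Update: phi_21 = phi_11 - phi_22 phi_11 = 0.7132 - (0.328375)(0.7132) = 0.479003.
Step k = 3:
  phi_33 = [rho(3) - phi_21 rho(2) - phi_22 rho(1)] / [1 - phi_21 rho(1) - phi_22 rho(2)]
    numerator   = 0.6498 - (0.479003)(0.67) - (0.328375)(0.7132) = 0.09467093
    denominator = 1 - (0.479003)(0.7132) - (0.328375)(0.67) = 0.43836381
  phi_33 = 0.09467093 / 0.43836381 = 0.216.
Therefore phi_{33} = 0.2160.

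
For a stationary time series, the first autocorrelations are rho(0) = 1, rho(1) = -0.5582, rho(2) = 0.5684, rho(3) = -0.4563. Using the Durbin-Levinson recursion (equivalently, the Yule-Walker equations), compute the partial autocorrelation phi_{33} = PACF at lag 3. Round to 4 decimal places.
\phi_{33} = -0.0829

The PACF at lag k is phi_{kk}, the last component of the solution
to the Yule-Walker system G_k phi = r_k where
  (G_k)_{ij} = rho(|i - j|), (r_k)_i = rho(i), i,j = 1..k.
Equivalently, Durbin-Levinson gives phi_{kk} iteratively:
  phi_{11} = rho(1)
  phi_{kk} = [rho(k) - sum_{j=1..k-1} phi_{k-1,j} rho(k-j)]
            / [1 - sum_{j=1..k-1} phi_{k-1,j} rho(j)],
  phi_{k,j} = phi_{k-1,j} - phi_{kk} phi_{k-1,k-j},  j = 1..k-1.
Step k = 1:
  phi_11 = rho(1) = -0.5582.
Step k = 2:
  phi_22 = [rho(2) - phi_11 rho(1)] / [1 - phi_11 rho(1)] = [0.5684 - (-0.5582)(-0.5582)] / [1 - (-0.5582)(-0.5582)]
         = 0.25681276 / 0.68841276 = 0.373051.
  Update: phi_21 = phi_11 - phi_22 phi_11 = -0.5582 - (0.373051)(-0.5582) = -0.349963.
Step k = 3:
  phi_33 = [rho(3) - phi_21 rho(2) - phi_22 rho(1)] / [1 - phi_21 rho(1) - phi_22 rho(2)]
    numerator   = -0.4563 - (-0.349963)(0.5684) - (0.373051)(-0.5582) = -0.04914411
    denominator = 1 - (-0.349963)(-0.5582) - (0.373051)(0.5684) = 0.59260862
  phi_33 = -0.04914411 / 0.59260862 = -0.0829.
Therefore phi_{33} = -0.0829.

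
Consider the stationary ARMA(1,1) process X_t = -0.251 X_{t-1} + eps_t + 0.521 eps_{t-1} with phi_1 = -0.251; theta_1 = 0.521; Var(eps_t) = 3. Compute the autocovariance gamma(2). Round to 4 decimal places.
\gamma(2) = -0.1886

Multiply the model equation by X_{t-k} and take expectations. With theta_0 = psi_0 = 1 and psi_j the MA(infinity) weights, this gives
  gamma(k) - sum_i phi_i gamma(k-i) = c_k,
  c_k = sigma^2 * sum_{j=k..q} theta_j psi_{j-k}   (c_k = 0 for k > q),
using gamma(-m) = gamma(m).
psi-weights needed (psi_j = theta_j + sum_i phi_i psi_{j-i}):
  psi_1 = theta_1 + phi_1 = 0.521 + (-0.251) = 0.27
Right-hand sides:
  c_0 = sigma^2 (1 + theta_1 psi_1) = 3 * (1 + (0.521)(0.27)) = 3 * 1.14067 = 3.42201
  c_1 = sigma^2 theta_1 = 3 * (0.521) = 1.563
  c_2 = 0
Equations for k = 0 and k = 1 (AR order 1):
  gamma(0) = phi_1 gamma(1) + c_0
  gamma(1) = phi_1 gamma(0) + c_1
Substituting the second into the first: gamma(0) (1 - phi_1^2) = c_0 + phi_1 c_1, so
  gamma(0) = (c_0 + phi_1 c_1) / (1 - phi_1^2) = (3.42201 + (-0.251)(1.563)) / (1 - (-0.251)^2) = 3.029697 / 0.936999 = 3.233405.
  gamma(1) = phi_1 gamma(0) + c_1 = (-0.251)(3.233405) + (1.563) = 0.751415.
For k = 2 (> q): gamma(2) = phi_1 gamma(1) = (-0.251)(0.751415) = -0.188605.
Therefore gamma(2) = -0.1886 (to 4 decimal places).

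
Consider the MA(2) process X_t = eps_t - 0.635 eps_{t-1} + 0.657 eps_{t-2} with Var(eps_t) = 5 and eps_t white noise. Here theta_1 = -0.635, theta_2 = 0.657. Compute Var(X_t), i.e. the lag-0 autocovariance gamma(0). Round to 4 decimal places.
\gamma(0) = 9.1744

For an MA(q) process X_t = eps_t + sum_i theta_i eps_{t-i} with
Var(eps_t) = sigma^2, the variance is
  gamma(0) = sigma^2 * (1 + sum_i theta_i^2).
  sum_i theta_i^2 = (-0.635)^2 + (0.657)^2 = 0.403225 + 0.431649 = 0.834874.
  gamma(0) = 5 * (1 + 0.834874) = 5 * 1.834874 = 9.17437, which rounds to 9.1744.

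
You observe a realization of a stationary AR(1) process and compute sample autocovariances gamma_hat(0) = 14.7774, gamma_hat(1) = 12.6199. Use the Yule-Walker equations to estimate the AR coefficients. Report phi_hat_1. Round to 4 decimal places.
\hat\phi_{1} = 0.8540

The Yule-Walker equations for an AR(p) process read, in matrix form,
  Gamma_p phi = r_p,   with   (Gamma_p)_{ij} = gamma(|i - j|),
                       (r_p)_i = gamma(i),   i,j = 1..p.
Substitute the sample gammas (Toeplitz matrix and right-hand side of size 1):
  Gamma_p = [[14.7774]]
  r_p     = [12.6199]
With p = 1 this is the single equation gamma(0) phi_1 = gamma(1):
  phi_hat_1 = gamma(1) / gamma(0) = 12.6199 / 14.7774 = 0.8540.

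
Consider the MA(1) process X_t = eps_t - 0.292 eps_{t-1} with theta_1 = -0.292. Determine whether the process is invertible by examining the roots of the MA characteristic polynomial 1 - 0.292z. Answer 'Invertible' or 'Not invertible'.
\text{Invertible}

The MA(q) characteristic polynomial is P(z) = 1 - 0.292z.
Invertibility requires all roots to lie outside the unit circle, i.e. |z| > 1 for every root.
This is linear in z: 1 + (-0.292) z = 0  =>  z = -1/(-0.292) = 3.424658,  |z| = 3.424658.
Moduli of all roots: 3.4247.
All moduli strictly greater than 1? Yes.
Verdict: Invertible.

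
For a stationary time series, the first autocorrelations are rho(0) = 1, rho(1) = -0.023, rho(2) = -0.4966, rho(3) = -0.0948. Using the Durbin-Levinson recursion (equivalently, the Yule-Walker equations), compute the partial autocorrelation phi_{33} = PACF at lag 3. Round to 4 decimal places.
\phi_{33} = -0.1640

The PACF at lag k is phi_{kk}, the last component of the solution
to the Yule-Walker system G_k phi = r_k where
  (G_k)_{ij} = rho(|i - j|), (r_k)_i = rho(i), i,j = 1..k.
Equivalently, Durbin-Levinson gives phi_{kk} iteratively:
  phi_{11} = rho(1)
  phi_{kk} = [rho(k) - sum_{j=1..k-1} phi_{k-1,j} rho(k-j)]
            / [1 - sum_{j=1..k-1} phi_{k-1,j} rho(j)],
  phi_{k,j} = phi_{k-1,j} - phi_{kk} phi_{k-1,k-j},  j = 1..k-1.
Step k = 1:
  phi_11 = rho(1) = -0.023.
Step k = 2:
  phi_22 = [rho(2) - phi_11 rho(1)] / [1 - phi_11 rho(1)] = [-0.4966 - (-0.023)(-0.023)] / [1 - (-0.023)(-0.023)]
         = -0.497129 / 0.999471 = -0.497392.
  Update: phi_21 = phi_11 - phi_22 phi_11 = -0.023 - (-0.497392)(-0.023) = -0.03444.
Step k = 3:
  phi_33 = [rho(3) - phi_21 rho(2) - phi_22 rho(1)] / [1 - phi_21 rho(1) - phi_22 rho(2)]
    numerator   = -0.0948 - (-0.03444)(-0.4966) - (-0.497392)(-0.023) = -0.12334293
    denominator = 1 - (-0.03444)(-0.023) - (-0.497392)(-0.4966) = 0.75220295
  phi_33 = -0.12334293 / 0.75220295 = -0.164.
Therefore phi_{33} = -0.1640.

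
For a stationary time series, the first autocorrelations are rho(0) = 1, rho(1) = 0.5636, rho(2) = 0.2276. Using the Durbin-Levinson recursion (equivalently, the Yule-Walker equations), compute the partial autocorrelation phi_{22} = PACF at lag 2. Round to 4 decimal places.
\phi_{22} = -0.1320

The PACF at lag k is phi_{kk}, the last component of the solution
to the Yule-Walker system G_k phi = r_k where
  (G_k)_{ij} = rho(|i - j|), (r_k)_i = rho(i), i,j = 1..k.
Equivalently, Durbin-Levinson gives phi_{kk} iteratively:
  phi_{11} = rho(1)
  phi_{kk} = [rho(k) - sum_{j=1..k-1} phi_{k-1,j} rho(k-j)]
            / [1 - sum_{j=1..k-1} phi_{k-1,j} rho(j)],
  phi_{k,j} = phi_{k-1,j} - phi_{kk} phi_{k-1,k-j},  j = 1..k-1.
Step k = 1:
  phi_11 = rho(1) = 0.5636.
Step k = 2:
  phi_22 = [rho(2) - phi_11 rho(1)] / [1 - phi_11 rho(1)] = [0.2276 - (0.5636)(0.5636)] / [1 - (0.5636)(0.5636)]
         = -0.09004496 / 0.68235504 = -0.132.
Therefore phi_{22} = -0.1320.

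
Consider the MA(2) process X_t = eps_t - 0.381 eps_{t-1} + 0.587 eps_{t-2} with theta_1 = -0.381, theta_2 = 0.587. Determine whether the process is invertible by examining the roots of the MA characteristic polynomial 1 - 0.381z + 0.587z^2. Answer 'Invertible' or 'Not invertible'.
\text{Invertible}

The MA(q) characteristic polynomial is P(z) = 1 - 0.381z + 0.587z^2.
Invertibility requires all roots to lie outside the unit circle, i.e. |z| > 1 for every root.
Set 1 + (-0.381) z + (0.587) z^2 = 0, i.e. a z^2 + b z + c = 0 with a = 0.587, b = -0.381, c = 1.
Discriminant D = b^2 - 4ac = (-0.381)^2 - 4*(0.587)*1 = 0.145161 - (2.348) = -2.202839.
D < 0, so the roots are the complex-conjugate pair z = (-b +/- i sqrt(-D)) / (2a) = 0.3245 +/- 1.2642i.
For a conjugate pair |z|^2 = z * conj(z) = (product of roots) = c/a = 1/(0.587) = 1.703578, so |z| = sqrt(1.703578) = 1.3052 for both roots.
Moduli of all roots: 1.3052, 1.3052.
All moduli strictly greater than 1? Yes.
Verdict: Invertible.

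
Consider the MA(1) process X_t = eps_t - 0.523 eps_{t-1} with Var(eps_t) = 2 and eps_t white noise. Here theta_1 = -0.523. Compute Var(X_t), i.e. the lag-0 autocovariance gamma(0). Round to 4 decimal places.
\gamma(0) = 2.5471

For an MA(q) process X_t = eps_t + sum_i theta_i eps_{t-i} with
Var(eps_t) = sigma^2, the variance is
  gamma(0) = sigma^2 * (1 + sum_i theta_i^2).
  sum_i theta_i^2 = (-0.523)^2 = 0.273529.
  gamma(0) = 2 * (1 + 0.273529) = 2 * 1.273529 = 2.547058, which rounds to 2.5471.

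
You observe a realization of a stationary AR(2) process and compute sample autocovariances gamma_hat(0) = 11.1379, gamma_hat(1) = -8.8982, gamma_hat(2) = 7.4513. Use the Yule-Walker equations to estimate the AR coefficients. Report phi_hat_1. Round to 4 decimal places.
\hat\phi_{1} = -0.7310

The Yule-Walker equations for an AR(p) process read, in matrix form,
  Gamma_p phi = r_p,   with   (Gamma_p)_{ij} = gamma(|i - j|),
                       (r_p)_i = gamma(i),   i,j = 1..p.
Substitute the sample gammas (Toeplitz matrix and right-hand side of size 2):
  Gamma_p = [[11.1379, -8.8982], [-8.8982, 11.1379]]
  r_p     = [-8.8982, 7.4513]
Written out:
  11.1379 phi_1 - 8.8982 phi_2 = -8.8982
  -8.8982 phi_1 + 11.1379 phi_2 = 7.4513
Solve by Cramer's rule:
  det = gamma(0)^2 - gamma(1)^2 = (11.1379)^2 - (-8.8982)^2 = 124.05281641 - 79.17796324 = 44.87485317
  phi_hat_1 = [gamma(1) gamma(0) - gamma(1) gamma(2)] / det = [(-8.8982)(11.1379) - (-8.8982)(7.4513)] / 44.87485317 = -32.80410412 / 44.87485317 = -0.731
  phi_hat_2 = [gamma(0) gamma(2) - gamma(1)^2] / det = [(11.1379)(7.4513) - (-8.8982)^2] / 44.87485317 = 3.81387103 / 44.87485317 = 0.085
So phi_hat = [-0.7310, 0.0850].
Therefore phi_hat_1 = -0.7310.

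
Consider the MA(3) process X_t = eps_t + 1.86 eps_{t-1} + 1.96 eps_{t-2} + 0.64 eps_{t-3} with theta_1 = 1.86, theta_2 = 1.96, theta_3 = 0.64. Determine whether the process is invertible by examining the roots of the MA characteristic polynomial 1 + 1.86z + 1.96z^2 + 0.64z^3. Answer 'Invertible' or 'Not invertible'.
\text{Not invertible}

The MA(q) characteristic polynomial is P(z) = 1 + 1.86z + 1.96z^2 + 0.64z^3.
Invertibility requires all roots to lie outside the unit circle, i.e. |z| > 1 for every root.
Degree 3: look for a simple real root z0 first, then factor out (1 - z/z0) and solve the remaining quadratic.
Testing z0 = -2: P(-2) = 1 + (1.86)(-2) + (1.96)(-2)^2 + (0.64)(-2)^3
  = 1 + (-3.72) + (7.84) + (-5.12) = 0.  So z_0 = -2 is a root, |z_0| = 2.
Divide out the factor (1 + 0.5 z) = (1 - z/z0) (since 1/z0 = -0.5):
  P(z) = (1 + 0.5 z)(1 + (1.36) z + (1.28) z^2)
  [check: z-coef 1.36 - (-0.5) = 1.86; z^2-coef 1.28 - (-0.5)(1.36) = 1.96; z^3-coef -(-0.5)(1.28) = 0.64.]
Remaining roots from the quadratic factor 1 + (1.36) z + (1.28) z^2:
  Set 1 + (1.36) z + (1.28) z^2 = 0, i.e. a z^2 + b z + c = 0 with a = 1.28, b = 1.36, c = 1.
  Discriminant D = b^2 - 4ac = (1.36)^2 - 4*(1.28)*1 = 1.8496 - (5.12) = -3.2704.
  D < 0, so the roots are the complex-conjugate pair z = (-b +/- i sqrt(-D)) / (2a) = -0.5312 +/- 0.7064i.
  For a conjugate pair |z|^2 = z * conj(z) = (product of roots) = c/a = 1/(1.28) = 0.78125, so |z| = sqrt(0.78125) = 0.8839 for both roots.
Moduli of all roots: 2.0000, 0.8839, 0.8839.
All moduli strictly greater than 1? No.
Verdict: Not invertible.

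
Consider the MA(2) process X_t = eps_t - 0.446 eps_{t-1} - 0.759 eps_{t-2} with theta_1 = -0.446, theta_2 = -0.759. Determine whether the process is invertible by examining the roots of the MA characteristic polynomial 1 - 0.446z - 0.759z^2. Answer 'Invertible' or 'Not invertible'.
\text{Not invertible}

The MA(q) characteristic polynomial is P(z) = 1 - 0.446z - 0.759z^2.
Invertibility requires all roots to lie outside the unit circle, i.e. |z| > 1 for every root.
Set 1 + (-0.446) z + (-0.759) z^2 = 0, i.e. a z^2 + b z + c = 0 with a = -0.759, b = -0.446, c = 1.
Discriminant D = b^2 - 4ac = (-0.446)^2 - 4*(-0.759)*1 = 0.198916 - (-3.036) = 3.234916.
D >= 0, so the roots are real: z = (-b +/- sqrt(D)) / (2a) = (0.446 +/- 1.798587) / (-1.518).
  z_1 = (0.446 + 1.798587) / (-1.518) = -1.4786,   |z_1| = 1.4786.
  z_2 = (0.446 - 1.798587) / (-1.518) = 0.891,   |z_2| = 0.891.
Moduli of all roots: 1.4786, 0.8910.
All moduli strictly greater than 1? No.
Verdict: Not invertible.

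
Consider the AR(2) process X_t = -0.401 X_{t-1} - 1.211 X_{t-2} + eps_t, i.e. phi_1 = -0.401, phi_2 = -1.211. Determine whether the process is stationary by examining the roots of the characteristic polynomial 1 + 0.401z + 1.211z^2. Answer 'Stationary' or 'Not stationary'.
\text{Not stationary}

The AR(p) characteristic polynomial is P(z) = 1 + 0.401z + 1.211z^2.
Stationarity requires all roots to lie outside the unit circle, i.e. |z| > 1 for every root.
Set 1 + (0.401) z + (1.211) z^2 = 0, i.e. a z^2 + b z + c = 0 with a = 1.211, b = 0.401, c = 1.
Discriminant D = b^2 - 4ac = (0.401)^2 - 4*(1.211)*1 = 0.160801 - (4.844) = -4.683199.
D < 0, so the roots are the complex-conjugate pair z = (-b +/- i sqrt(-D)) / (2a) = -0.1656 +/- 0.8935i.
For a conjugate pair |z|^2 = z * conj(z) = (product of roots) = c/a = 1/(1.211) = 0.825764, so |z| = sqrt(0.825764) = 0.9087 for both roots.
Moduli of all roots: 0.9087, 0.9087.
All moduli strictly greater than 1? No.
Verdict: Not stationary.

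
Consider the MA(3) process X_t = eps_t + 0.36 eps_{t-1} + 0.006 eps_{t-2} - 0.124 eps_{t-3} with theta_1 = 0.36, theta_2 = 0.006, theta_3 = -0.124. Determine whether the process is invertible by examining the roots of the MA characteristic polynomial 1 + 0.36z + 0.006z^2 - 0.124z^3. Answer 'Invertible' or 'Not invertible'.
\text{Invertible}

The MA(q) characteristic polynomial is P(z) = 1 + 0.36z + 0.006z^2 - 0.124z^3.
Invertibility requires all roots to lie outside the unit circle, i.e. |z| > 1 for every root.
Degree 3: look for a simple real root z0 first, then factor out (1 - z/z0) and solve the remaining quadratic.
Testing z0 = 2.5: P(2.5) = 1 + (0.36)(2.5) + (0.006)(2.5)^2 + (-0.124)(2.5)^3
  = 1 + (0.9) + (0.0375) + (-1.9375) = 0.  So z_0 = 2.5 is a root, |z_0| = 2.5.
Divide out the factor (1 - 0.4 z) = (1 - z/z0) (since 1/z0 = 0.4):
  P(z) = (1 - 0.4 z)(1 + (0.76) z + (0.31) z^2)
  [check: z-coef 0.76 - (0.4) = 0.36; z^2-coef 0.31 - (0.4)(0.76) = 0.006; z^3-coef -(0.4)(0.31) = -0.124.]
Remaining roots from the quadratic factor 1 + (0.76) z + (0.31) z^2:
  Set 1 + (0.76) z + (0.31) z^2 = 0, i.e. a z^2 + b z + c = 0 with a = 0.31, b = 0.76, c = 1.
  Discriminant D = b^2 - 4ac = (0.76)^2 - 4*(0.31)*1 = 0.5776 - (1.24) = -0.6624.
  D < 0, so the roots are the complex-conjugate pair z = (-b +/- i sqrt(-D)) / (2a) = -1.2258 +/- 1.3127i.
  For a conjugate pair |z|^2 = z * conj(z) = (product of roots) = c/a = 1/(0.31) = 3.225806, so |z| = sqrt(3.225806) = 1.7961 for both roots.
Moduli of all roots: 2.5000, 1.7961, 1.7961.
All moduli strictly greater than 1? Yes.
Verdict: Invertible.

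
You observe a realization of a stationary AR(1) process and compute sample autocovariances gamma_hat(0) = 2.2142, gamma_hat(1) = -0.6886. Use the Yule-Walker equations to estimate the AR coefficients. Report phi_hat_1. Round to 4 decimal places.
\hat\phi_{1} = -0.3110

The Yule-Walker equations for an AR(p) process read, in matrix form,
  Gamma_p phi = r_p,   with   (Gamma_p)_{ij} = gamma(|i - j|),
                       (r_p)_i = gamma(i),   i,j = 1..p.
Substitute the sample gammas (Toeplitz matrix and right-hand side of size 1):
  Gamma_p = [[2.2142]]
  r_p     = [-0.6886]
With p = 1 this is the single equation gamma(0) phi_1 = gamma(1):
  phi_hat_1 = gamma(1) / gamma(0) = -0.6886 / 2.2142 = -0.3110.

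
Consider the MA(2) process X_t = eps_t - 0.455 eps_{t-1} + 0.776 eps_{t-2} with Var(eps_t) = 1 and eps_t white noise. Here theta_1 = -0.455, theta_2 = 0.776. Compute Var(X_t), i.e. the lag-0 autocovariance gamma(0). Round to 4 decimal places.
\gamma(0) = 1.8092

For an MA(q) process X_t = eps_t + sum_i theta_i eps_{t-i} with
Var(eps_t) = sigma^2, the variance is
  gamma(0) = sigma^2 * (1 + sum_i theta_i^2).
  sum_i theta_i^2 = (-0.455)^2 + (0.776)^2 = 0.207025 + 0.602176 = 0.809201.
  gamma(0) = 1 * (1 + 0.809201) = 1 * 1.809201 = 1.809201, which rounds to 1.8092.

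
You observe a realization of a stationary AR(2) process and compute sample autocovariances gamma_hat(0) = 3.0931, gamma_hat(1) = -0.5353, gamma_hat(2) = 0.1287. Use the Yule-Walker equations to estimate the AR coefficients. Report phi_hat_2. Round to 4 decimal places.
\hat\phi_{2} = 0.0120

The Yule-Walker equations for an AR(p) process read, in matrix form,
  Gamma_p phi = r_p,   with   (Gamma_p)_{ij} = gamma(|i - j|),
                       (r_p)_i = gamma(i),   i,j = 1..p.
Substitute the sample gammas (Toeplitz matrix and right-hand side of size 2):
  Gamma_p = [[3.0931, -0.5353], [-0.5353, 3.0931]]
  r_p     = [-0.5353, 0.1287]
Written out:
  3.0931 phi_1 - 0.5353 phi_2 = -0.5353
  -0.5353 phi_1 + 3.0931 phi_2 = 0.1287
Solve by Cramer's rule:
  det = gamma(0)^2 - gamma(1)^2 = (3.0931)^2 - (-0.5353)^2 = 9.56726761 - 0.28654609 = 9.28072152
  phi_hat_1 = [gamma(1) gamma(0) - gamma(1) gamma(2)] / det = [(-0.5353)(3.0931) - (-0.5353)(0.1287)] / 9.28072152 = -1.58684332 / 9.28072152 = -0.171
  phi_hat_2 = [gamma(0) gamma(2) - gamma(1)^2] / det = [(3.0931)(0.1287) - (-0.5353)^2] / 9.28072152 = 0.11153588 / 9.28072152 = 0.012
So phi_hat = [-0.1710, 0.0120].
Therefore phi_hat_2 = 0.0120.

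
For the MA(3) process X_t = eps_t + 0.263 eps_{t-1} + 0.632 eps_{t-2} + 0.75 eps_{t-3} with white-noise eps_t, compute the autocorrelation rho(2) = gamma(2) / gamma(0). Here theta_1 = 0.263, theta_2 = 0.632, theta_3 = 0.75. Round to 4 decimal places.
\rho(2) = 0.4083

For an MA(q) process with theta_0 = 1, the autocovariance is
  gamma(k) = sigma^2 * sum_{i=0..q-k} theta_i * theta_{i+k},
and rho(k) = gamma(k) / gamma(0). Sigma^2 cancels.
  numerator   = (1)*(0.632) + (0.263)*(0.75) = 0.82925.
  denominator = (1)^2 + (0.263)^2 + (0.632)^2 + (0.75)^2 = 2.031093.
  rho(2) = 0.82925 / 2.031093 = 0.4083.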